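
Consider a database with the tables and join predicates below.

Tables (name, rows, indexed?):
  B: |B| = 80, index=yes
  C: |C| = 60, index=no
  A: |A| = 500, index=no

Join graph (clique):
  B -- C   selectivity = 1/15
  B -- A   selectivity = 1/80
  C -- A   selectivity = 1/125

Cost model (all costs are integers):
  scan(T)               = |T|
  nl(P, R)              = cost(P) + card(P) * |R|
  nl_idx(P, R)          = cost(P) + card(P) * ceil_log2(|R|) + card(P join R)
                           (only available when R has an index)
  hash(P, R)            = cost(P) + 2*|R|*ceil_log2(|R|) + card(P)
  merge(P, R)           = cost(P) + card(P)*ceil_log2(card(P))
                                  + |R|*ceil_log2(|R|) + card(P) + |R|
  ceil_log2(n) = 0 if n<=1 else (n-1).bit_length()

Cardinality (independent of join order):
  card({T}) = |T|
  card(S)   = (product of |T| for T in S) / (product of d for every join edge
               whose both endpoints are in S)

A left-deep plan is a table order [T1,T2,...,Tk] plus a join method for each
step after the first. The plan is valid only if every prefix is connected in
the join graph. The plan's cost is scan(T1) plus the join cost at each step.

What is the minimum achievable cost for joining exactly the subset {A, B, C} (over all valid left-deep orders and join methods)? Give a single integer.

Selinger DP over subsets of {A,B,C}:
  {B}: scan cost=80, card=80
  {C}: scan cost=60, card=60
  {A}: scan cost=500, card=500
  {BC}: card=320; try (B,nl_idx)→800, (C,hash)→880, (B,merge)→1120, (C,merge)→1140, (B,hash)→1240, (B,nl)→4860 …(+1); best=800 via (B,nl_idx)
  {AB}: card=500; try (B,hash)→2120, (B,nl_idx)→4500, (A,merge)→5720, (B,merge)→6140, (A,hash)→9160, (A,nl)→40080 …(+1); best=2120 via (B,hash)
  {AC}: card=240; try (C,hash)→1720, (A,merge)→5480, (C,merge)→5920, (A,hash)→9120, (A,nl)→30060, (C,nl)→30500; best=1720 via (C,hash)
  {ABC}: card=16; try (B,hash)→3080, (C,hash)→3340, (B,nl_idx)→3416, (B,merge)→4520, (C,merge)→7540, (A,merge)→9000 …(+4); best=3080 via (B,hash)

3080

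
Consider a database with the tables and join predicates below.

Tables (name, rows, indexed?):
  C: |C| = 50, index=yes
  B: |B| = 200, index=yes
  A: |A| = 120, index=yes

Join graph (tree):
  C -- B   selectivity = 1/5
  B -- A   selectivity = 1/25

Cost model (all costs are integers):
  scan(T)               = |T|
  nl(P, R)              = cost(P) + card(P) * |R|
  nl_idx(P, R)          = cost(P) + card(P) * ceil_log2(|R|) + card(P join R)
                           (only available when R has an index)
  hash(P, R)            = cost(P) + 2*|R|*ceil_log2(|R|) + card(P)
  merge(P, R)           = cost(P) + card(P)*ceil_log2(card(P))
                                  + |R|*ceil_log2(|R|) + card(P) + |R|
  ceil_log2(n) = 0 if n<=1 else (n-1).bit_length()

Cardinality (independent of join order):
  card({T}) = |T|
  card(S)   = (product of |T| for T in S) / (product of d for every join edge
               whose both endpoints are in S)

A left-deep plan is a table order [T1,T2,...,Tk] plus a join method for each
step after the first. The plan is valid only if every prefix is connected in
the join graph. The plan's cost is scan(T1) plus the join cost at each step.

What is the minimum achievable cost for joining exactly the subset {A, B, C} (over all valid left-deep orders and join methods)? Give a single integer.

3600

Selinger DP over subsets of {A,B,C}:
  {C}: scan cost=50, card=50
  {B}: scan cost=200, card=200
  {A}: scan cost=120, card=120
  {BC}: card=2000; try (C,hash)→1000, (B,merge)→2200, (C,merge)→2350, (B,nl_idx)→2450, (B,hash)→3300, (C,nl_idx)→3400 …(+2); best=1000 via (C,hash)
  {AB}: card=960; try (B,nl_idx)→2040, (A,hash)→2080, (A,nl_idx)→2560, (B,merge)→2880, (A,merge)→2960, (B,hash)→3440 …(+2); best=2040 via (B,nl_idx)
  {ABC}: card=9600; try (C,hash)→3600, (A,hash)→4680, (C,merge)→12950, (C,nl_idx)→17400, (A,nl_idx)→24600, (A,merge)→25960 …(+2); best=3600 via (C,hash)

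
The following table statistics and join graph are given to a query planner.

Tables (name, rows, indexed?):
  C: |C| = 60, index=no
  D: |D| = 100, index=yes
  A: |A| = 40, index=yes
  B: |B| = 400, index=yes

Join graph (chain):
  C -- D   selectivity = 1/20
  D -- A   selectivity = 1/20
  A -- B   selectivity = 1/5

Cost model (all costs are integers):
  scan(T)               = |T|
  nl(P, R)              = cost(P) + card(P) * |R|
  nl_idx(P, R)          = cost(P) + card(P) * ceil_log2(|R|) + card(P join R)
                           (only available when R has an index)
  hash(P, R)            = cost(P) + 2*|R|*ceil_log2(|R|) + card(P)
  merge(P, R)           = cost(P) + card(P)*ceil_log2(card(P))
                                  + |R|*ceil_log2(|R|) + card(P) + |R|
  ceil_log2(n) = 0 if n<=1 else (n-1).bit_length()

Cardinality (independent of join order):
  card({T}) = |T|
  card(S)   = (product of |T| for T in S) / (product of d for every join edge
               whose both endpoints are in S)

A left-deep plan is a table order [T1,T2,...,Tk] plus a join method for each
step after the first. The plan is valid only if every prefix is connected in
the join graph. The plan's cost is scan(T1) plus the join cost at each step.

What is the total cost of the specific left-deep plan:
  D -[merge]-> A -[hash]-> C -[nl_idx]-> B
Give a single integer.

step 1: scan D: cost=100, card=100
step 2: join A via merge
    card(P join A) = 100*40/(20) = 200
    cost = 100 + 100*7 + 40*6 + 100 + 40 = 1180
step 3: join C via hash
    card(P join C) = 200*60/(20) = 600
    cost = 1180 + 2*60*6 + 200 = 2100
step 4: join B via nl_idx
    card(P join B) = 600*400/(5) = 48000
    cost = 2100 + 600*9 + 48000 = 55500

55500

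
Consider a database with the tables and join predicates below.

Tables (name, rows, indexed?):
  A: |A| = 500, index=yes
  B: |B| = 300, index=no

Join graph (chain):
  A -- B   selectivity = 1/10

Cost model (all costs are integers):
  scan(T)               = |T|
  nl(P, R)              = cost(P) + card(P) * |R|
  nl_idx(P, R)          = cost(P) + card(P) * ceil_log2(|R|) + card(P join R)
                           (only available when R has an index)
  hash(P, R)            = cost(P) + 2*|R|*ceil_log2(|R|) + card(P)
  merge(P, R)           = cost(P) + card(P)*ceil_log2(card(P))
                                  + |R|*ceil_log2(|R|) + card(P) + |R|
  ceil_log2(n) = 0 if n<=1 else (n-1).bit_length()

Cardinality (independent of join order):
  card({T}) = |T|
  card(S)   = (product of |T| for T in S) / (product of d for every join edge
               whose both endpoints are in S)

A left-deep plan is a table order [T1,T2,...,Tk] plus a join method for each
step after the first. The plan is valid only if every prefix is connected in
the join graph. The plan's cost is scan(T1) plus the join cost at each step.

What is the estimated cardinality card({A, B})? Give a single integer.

15000

Tables in S: A(500), B(300)
Edges inside S: A-B(d=10)
numerator = 500 * 300 = 150000
denominator = 10 = 10
card(S) = 150000 / 10 = 15000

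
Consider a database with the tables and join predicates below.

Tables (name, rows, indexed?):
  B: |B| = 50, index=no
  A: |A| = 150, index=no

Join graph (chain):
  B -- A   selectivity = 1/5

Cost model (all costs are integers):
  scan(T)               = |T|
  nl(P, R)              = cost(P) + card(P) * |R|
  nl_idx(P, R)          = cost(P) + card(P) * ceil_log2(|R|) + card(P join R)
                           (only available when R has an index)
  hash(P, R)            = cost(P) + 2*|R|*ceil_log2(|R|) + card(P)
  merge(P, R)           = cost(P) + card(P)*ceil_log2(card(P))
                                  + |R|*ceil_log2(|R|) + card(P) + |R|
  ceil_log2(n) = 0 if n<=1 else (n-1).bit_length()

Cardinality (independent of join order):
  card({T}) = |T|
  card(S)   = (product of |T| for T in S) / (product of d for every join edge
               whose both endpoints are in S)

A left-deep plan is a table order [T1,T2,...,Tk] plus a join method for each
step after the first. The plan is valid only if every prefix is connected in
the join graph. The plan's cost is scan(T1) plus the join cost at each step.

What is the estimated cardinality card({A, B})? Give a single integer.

1500

Tables in S: A(150), B(50)
Edges inside S: B-A(d=5)
numerator = 150 * 50 = 7500
denominator = 5 = 5
card(S) = 7500 / 5 = 1500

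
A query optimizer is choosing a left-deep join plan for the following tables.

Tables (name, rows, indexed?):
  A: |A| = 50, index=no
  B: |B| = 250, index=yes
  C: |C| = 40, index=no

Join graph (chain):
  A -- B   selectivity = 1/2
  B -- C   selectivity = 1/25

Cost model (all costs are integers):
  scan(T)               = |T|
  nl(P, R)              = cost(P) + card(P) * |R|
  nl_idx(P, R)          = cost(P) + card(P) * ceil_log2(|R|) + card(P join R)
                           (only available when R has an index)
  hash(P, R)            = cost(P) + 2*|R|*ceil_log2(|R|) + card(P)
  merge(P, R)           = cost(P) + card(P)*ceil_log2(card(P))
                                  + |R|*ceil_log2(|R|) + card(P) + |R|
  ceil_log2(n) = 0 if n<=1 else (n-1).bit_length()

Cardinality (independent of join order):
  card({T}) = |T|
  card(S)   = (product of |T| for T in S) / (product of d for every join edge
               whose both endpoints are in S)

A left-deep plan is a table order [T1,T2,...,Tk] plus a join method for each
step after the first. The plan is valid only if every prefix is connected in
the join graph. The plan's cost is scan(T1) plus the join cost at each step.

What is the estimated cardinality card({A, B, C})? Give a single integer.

Tables in S: A(50), B(250), C(40)
Edges inside S: A-B(d=2), B-C(d=25)
numerator = 50 * 250 * 40 = 500000
denominator = 2 * 25 = 50
card(S) = 500000 / 50 = 10000

10000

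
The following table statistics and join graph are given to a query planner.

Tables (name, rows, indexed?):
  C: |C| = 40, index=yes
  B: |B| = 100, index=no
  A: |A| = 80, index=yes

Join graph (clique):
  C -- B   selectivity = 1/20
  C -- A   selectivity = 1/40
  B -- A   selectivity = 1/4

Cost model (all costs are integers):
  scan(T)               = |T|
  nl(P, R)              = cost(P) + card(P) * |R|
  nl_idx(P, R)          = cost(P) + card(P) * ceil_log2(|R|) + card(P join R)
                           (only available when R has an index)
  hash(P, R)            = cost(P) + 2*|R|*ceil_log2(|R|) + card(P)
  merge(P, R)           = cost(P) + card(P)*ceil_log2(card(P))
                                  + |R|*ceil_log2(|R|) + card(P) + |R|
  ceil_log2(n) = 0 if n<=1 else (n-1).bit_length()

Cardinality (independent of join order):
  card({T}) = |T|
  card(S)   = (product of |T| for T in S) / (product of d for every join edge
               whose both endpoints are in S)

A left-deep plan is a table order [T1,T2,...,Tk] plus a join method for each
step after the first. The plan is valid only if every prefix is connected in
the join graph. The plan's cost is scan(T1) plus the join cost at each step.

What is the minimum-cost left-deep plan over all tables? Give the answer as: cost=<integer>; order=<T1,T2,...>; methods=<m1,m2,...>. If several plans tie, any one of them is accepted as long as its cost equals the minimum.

Selinger DP (subsets sized 1..n):
  {C}: scan cost=40, card=40
  {B}: scan cost=100, card=100
  {A}: scan cost=80, card=80
  {BC}: card=200; try (C,hash)→680, (C,nl_idx)→900, (B,merge)→1120, (C,merge)→1180, (B,hash)→1480, (B,nl)→4040 …(+1); best=680 via (C,hash)
  {AC}: card=80; try (A,nl_idx)→400, (C,hash)→640, (C,nl_idx)→640, (A,merge)→960, (C,merge)→1000, (A,hash)→1200 …(+2); best=400 via (A,nl_idx)
  {AB}: card=2000; try (A,hash)→1320, (B,merge)→1520, (A,merge)→1540, (B,hash)→1560, (A,nl_idx)→2800, (B,nl)→8080 …(+1); best=1320 via (A,hash)
  {ABC}: card=100; try (B,merge)→1840, (B,hash)→1880, (A,hash)→2000, (A,nl_idx)→2180, (A,merge)→3120, (C,hash)→3800 …(+5); best=1840 via (B,merge)

cost=1840; order=C,A,B; methods=nl_idx,merge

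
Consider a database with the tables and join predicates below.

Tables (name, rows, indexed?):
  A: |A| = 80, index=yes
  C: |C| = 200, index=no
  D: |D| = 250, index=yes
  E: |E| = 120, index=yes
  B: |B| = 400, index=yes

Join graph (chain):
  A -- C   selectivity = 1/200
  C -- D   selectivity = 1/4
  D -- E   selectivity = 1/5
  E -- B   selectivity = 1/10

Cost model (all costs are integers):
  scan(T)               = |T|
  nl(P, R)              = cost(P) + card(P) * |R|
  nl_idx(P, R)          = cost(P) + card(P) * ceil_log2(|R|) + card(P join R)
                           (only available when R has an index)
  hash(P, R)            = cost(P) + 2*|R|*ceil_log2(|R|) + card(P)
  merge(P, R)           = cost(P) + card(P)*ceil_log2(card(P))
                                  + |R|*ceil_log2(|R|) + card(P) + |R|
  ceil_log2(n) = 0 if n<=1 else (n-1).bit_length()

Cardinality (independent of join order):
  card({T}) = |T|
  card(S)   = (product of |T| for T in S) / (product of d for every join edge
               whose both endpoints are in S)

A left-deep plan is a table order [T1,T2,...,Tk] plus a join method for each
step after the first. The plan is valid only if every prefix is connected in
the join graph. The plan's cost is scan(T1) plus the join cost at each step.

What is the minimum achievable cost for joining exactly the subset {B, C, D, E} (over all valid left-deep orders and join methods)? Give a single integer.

254480

Selinger DP over subsets of {B,C,D,E}:
  {C}: scan cost=200, card=200
  {D}: scan cost=250, card=250
  {E}: scan cost=120, card=120
  {B}: scan cost=400, card=400
  {CD}: card=12500; try (C,hash)→3700, (D,merge)→4250, (C,merge)→4300, (D,hash)→4400, (D,nl_idx)→14300, (D,nl)→50200 …(+1); best=3700 via (C,hash)
  {DE}: card=6000; try (E,hash)→2180, (D,merge)→3330, (E,merge)→3460, (D,hash)→4240, (D,nl_idx)→7080, (E,nl_idx)→8000 …(+2); best=2180 via (E,hash)
  {BE}: card=4800; try (E,hash)→2480, (B,merge)→5080, (E,merge)→5360, (B,nl_idx)→6000, (B,hash)→7440, (E,nl_idx)→8000 …(+2); best=2480 via (E,hash)
  {CDE}: card=300000; try (C,hash)→11380, (E,hash)→17880, (C,merge)→87980, (E,merge)→192160, (E,nl_idx)→391200, (C,nl)→1202180 …(+1); best=11380 via (C,hash)
  {BDE}: card=240000; try (D,hash)→11280, (B,hash)→15380, (D,merge)→71930, (B,merge)→90180, (D,nl_idx)→280880, (B,nl_idx)→296180 …(+2); best=11280 via (D,hash)
  {BCDE}: card=12000000; try (C,hash)→254480, (B,hash)→318580, (C,merge)→4573080, (B,merge)→6015380, (B,nl_idx)→14711380, (C,nl)→48011280 …(+1); best=254480 via (C,hash)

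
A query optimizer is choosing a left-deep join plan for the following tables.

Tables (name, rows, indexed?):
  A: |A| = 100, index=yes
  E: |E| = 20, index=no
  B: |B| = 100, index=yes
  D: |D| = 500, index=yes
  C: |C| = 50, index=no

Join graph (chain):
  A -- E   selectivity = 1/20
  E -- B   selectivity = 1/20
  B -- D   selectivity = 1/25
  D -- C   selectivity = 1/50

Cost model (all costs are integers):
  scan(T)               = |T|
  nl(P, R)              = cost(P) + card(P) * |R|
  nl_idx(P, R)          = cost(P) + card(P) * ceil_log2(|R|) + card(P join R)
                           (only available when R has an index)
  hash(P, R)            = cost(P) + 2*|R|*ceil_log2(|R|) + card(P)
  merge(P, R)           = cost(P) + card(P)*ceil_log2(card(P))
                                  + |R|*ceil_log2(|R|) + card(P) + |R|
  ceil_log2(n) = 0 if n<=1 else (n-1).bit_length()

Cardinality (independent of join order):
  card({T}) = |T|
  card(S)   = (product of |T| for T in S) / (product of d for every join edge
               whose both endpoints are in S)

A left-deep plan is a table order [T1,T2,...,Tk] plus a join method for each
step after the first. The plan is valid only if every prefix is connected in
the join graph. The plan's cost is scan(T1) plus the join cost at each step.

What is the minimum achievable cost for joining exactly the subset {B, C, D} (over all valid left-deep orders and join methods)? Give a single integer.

Selinger DP over subsets of {B,C,D}:
  {B}: scan cost=100, card=100
  {D}: scan cost=500, card=500
  {C}: scan cost=50, card=50
  {BD}: card=2000; try (B,hash)→2400, (D,nl_idx)→3000, (D,merge)→5900, (B,nl_idx)→6000, (B,merge)→6300, (D,hash)→9200 …(+2); best=2400 via (B,hash)
  {CD}: card=500; try (D,nl_idx)→1000, (C,hash)→1600, (D,merge)→5400, (C,merge)→5850, (D,hash)→9100, (D,nl)→25050 …(+1); best=1000 via (D,nl_idx)
  {BCD}: card=2000; try (B,hash)→2900, (C,hash)→5000, (B,nl_idx)→6500, (B,merge)→6800, (C,merge)→26750, (B,nl)→51000 …(+1); best=2900 via (B,hash)

2900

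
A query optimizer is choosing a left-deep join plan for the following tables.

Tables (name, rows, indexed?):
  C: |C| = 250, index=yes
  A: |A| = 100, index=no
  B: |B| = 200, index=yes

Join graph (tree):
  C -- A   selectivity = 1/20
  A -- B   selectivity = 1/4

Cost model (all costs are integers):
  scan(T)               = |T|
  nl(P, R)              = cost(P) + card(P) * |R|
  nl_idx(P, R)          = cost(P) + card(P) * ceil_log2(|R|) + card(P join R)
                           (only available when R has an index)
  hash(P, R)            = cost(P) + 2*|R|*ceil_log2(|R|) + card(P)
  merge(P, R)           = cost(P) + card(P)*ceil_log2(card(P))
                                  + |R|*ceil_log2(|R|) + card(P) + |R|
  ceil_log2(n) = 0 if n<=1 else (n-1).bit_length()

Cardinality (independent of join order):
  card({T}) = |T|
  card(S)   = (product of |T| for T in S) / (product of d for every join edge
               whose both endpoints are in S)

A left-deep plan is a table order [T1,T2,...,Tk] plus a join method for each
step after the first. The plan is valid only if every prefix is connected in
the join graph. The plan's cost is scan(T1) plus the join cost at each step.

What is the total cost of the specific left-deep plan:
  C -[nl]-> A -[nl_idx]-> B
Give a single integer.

97750

step 1: scan C: cost=250, card=250
step 2: join A via nl
    card(P join A) = 250*100/(20) = 1250
    cost = 250 + 250*100 = 25250
step 3: join B via nl_idx
    card(P join B) = 1250*200/(4) = 62500
    cost = 25250 + 1250*8 + 62500 = 97750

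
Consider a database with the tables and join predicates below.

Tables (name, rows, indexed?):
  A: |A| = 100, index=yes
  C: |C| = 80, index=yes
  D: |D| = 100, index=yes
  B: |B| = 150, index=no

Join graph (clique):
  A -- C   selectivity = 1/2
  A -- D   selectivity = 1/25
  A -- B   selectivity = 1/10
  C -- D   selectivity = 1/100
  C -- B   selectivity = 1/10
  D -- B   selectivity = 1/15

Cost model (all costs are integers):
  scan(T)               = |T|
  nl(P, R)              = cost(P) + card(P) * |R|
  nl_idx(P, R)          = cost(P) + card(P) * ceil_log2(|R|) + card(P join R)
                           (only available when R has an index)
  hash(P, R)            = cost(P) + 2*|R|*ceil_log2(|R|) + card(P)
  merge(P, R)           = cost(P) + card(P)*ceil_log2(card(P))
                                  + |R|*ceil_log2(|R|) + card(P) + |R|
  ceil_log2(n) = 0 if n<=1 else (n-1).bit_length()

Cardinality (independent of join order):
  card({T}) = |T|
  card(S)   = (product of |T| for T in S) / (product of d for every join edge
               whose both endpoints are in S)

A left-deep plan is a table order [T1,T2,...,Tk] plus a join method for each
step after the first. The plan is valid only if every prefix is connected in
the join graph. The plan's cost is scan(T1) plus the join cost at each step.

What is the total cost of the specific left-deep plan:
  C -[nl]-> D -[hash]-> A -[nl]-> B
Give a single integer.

step 1: scan C: cost=80, card=80
step 2: join D via nl
    card(P join D) = 80*100/(100) = 80
    cost = 80 + 80*100 = 8080
step 3: join A via hash
    card(P join A) = 80*100/(2*25) = 160
    cost = 8080 + 2*100*7 + 80 = 9560
step 4: join B via nl
    card(P join B) = 160*150/(10*10*15) = 16
    cost = 9560 + 160*150 = 33560

33560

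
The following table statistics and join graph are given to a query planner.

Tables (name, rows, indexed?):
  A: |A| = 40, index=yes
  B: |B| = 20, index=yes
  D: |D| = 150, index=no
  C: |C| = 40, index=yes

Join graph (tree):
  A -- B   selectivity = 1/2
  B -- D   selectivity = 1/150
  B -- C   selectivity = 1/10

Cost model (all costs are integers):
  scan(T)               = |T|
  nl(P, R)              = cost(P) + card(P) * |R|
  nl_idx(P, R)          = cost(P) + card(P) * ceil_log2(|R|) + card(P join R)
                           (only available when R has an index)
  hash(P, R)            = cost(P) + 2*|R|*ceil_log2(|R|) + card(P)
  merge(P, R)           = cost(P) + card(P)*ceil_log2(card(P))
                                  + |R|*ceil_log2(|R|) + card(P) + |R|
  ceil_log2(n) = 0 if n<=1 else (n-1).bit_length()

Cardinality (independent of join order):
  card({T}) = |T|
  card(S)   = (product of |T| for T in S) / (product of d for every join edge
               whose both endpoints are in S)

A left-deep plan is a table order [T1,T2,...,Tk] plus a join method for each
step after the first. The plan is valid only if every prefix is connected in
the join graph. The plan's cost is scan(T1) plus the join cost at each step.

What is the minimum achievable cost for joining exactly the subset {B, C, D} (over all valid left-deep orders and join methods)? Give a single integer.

700

Selinger DP over subsets of {B,C,D}:
  {B}: scan cost=20, card=20
  {D}: scan cost=150, card=150
  {C}: scan cost=40, card=40
  {BD}: card=20; try (B,hash)→500, (B,nl_idx)→920, (D,merge)→1490, (B,merge)→1620, (D,hash)→2440, (D,nl)→3020 …(+1); best=500 via (B,hash)
  {BC}: card=80; try (C,nl_idx)→220, (B,hash)→280, (B,nl_idx)→320, (C,merge)→420, (B,merge)→440, (C,hash)→520 …(+2); best=220 via (C,nl_idx)
  {BCD}: card=80; try (C,nl_idx)→700, (C,merge)→900, (C,hash)→1000, (C,nl)→1300, (D,merge)→2210, (D,hash)→2700 …(+1); best=700 via (C,nl_idx)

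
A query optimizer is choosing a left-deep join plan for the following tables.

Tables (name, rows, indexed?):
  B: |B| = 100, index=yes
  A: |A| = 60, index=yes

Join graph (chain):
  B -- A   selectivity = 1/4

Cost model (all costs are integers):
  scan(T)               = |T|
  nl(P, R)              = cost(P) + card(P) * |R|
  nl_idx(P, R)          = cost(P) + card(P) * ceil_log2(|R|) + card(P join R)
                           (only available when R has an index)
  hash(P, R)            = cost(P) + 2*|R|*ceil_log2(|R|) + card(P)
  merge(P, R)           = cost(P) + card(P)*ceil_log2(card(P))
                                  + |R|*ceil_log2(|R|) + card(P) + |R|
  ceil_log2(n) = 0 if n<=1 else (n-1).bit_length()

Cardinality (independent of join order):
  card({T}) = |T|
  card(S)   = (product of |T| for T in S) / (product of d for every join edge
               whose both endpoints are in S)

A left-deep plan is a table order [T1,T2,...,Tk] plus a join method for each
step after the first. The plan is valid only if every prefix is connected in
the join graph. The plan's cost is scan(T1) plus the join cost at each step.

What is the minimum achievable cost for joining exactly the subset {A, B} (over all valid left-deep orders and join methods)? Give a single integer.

920

Selinger DP over subsets of {A,B}:
  {B}: scan cost=100, card=100
  {A}: scan cost=60, card=60
  {AB}: card=1500; try (A,hash)→920, (B,merge)→1280, (A,merge)→1320, (B,hash)→1520, (B,nl_idx)→1980, (A,nl_idx)→2200 …(+2); best=920 via (A,hash)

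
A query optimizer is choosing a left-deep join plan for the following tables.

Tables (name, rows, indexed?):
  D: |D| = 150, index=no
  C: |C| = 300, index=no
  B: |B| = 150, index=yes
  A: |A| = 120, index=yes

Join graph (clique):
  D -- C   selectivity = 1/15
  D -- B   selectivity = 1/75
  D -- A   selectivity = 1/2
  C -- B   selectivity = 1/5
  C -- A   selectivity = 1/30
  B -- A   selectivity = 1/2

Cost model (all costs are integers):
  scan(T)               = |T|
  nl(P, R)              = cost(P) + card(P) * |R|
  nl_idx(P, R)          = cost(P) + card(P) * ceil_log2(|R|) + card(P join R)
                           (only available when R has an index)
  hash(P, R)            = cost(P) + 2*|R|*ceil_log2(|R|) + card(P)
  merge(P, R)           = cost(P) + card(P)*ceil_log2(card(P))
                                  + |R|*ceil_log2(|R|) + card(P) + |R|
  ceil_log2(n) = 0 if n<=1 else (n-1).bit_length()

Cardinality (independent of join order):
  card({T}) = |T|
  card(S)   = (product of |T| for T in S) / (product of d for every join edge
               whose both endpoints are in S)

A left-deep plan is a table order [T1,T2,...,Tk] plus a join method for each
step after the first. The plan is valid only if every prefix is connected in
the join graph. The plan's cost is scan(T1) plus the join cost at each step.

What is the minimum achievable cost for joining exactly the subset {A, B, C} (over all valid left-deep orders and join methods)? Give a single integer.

5880

Selinger DP over subsets of {A,B,C}:
  {C}: scan cost=300, card=300
  {B}: scan cost=150, card=150
  {A}: scan cost=120, card=120
  {BC}: card=9000; try (B,hash)→3000, (C,merge)→4500, (B,merge)→4650, (C,hash)→5700, (B,nl_idx)→11700, (C,nl)→45150 …(+1); best=3000 via (B,hash)
  {AC}: card=1200; try (A,hash)→2280, (A,nl_idx)→3600, (C,merge)→4080, (A,merge)→4260, (C,hash)→5640, (C,nl)→36120 …(+1); best=2280 via (A,hash)
  {AB}: card=9000; try (A,hash)→1980, (B,merge)→2430, (A,merge)→2460, (B,hash)→2640, (B,nl_idx)→10080, (A,nl_idx)→10200 …(+2); best=1980 via (A,hash)
  {ABC}: card=18000; try (B,hash)→5880, (A,hash)→13680, (C,hash)→16380, (B,merge)→18030, (B,nl_idx)→29880, (A,nl_idx)→84000 …(+5); best=5880 via (B,hash)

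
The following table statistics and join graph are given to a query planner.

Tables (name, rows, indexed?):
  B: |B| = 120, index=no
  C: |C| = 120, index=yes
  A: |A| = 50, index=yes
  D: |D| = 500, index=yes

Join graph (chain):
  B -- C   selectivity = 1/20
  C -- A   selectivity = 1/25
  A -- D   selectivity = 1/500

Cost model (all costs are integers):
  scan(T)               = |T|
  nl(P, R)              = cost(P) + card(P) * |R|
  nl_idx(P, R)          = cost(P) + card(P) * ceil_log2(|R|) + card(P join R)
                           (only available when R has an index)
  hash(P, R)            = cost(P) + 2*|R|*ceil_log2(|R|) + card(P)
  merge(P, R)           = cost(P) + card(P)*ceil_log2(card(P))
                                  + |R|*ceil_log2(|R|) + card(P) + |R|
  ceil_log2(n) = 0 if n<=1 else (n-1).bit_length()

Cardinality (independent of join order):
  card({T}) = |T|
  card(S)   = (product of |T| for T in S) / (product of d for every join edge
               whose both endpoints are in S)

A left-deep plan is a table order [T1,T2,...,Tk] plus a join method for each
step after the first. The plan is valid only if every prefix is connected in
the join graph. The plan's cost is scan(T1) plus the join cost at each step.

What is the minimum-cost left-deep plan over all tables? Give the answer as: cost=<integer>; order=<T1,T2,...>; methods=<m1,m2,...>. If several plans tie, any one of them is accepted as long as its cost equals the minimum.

Selinger DP (subsets sized 1..n):
  {B}: scan cost=120, card=120
  {C}: scan cost=120, card=120
  {A}: scan cost=50, card=50
  {D}: scan cost=500, card=500
  {BC}: card=720; try (C,nl_idx)→1680, (C,hash)→1920, (B,hash)→1920, (C,merge)→2040, (B,merge)→2040, (C,nl)→14520 …(+1); best=1680 via (C,nl_idx)
  {AC}: card=240; try (C,nl_idx)→640, (A,hash)→840, (A,nl_idx)→1080, (C,merge)→1360, (A,merge)→1430, (C,hash)→1780 …(+2); best=640 via (C,nl_idx)
  {AD}: card=50; try (D,nl_idx)→550, (A,hash)→1600, (A,nl_idx)→3550, (D,merge)→5400, (A,merge)→5850, (D,hash)→9100 …(+2); best=550 via (D,nl_idx)
  {ABC}: card=1440; try (B,hash)→2560, (A,hash)→3000, (B,merge)→3760, (A,nl_idx)→7440, (A,merge)→9950, (B,nl)→29440 …(+1); best=2560 via (B,hash)
  {ACD}: card=240; try (C,nl_idx)→1140, (C,merge)→1860, (C,hash)→2280, (D,nl_idx)→3040, (C,nl)→6550, (D,merge)→7800 …(+2); best=1140 via (C,nl_idx)
  {ABCD}: card=1440; try (B,hash)→3060, (B,merge)→4260, (D,hash)→13000, (D,nl_idx)→16960, (D,merge)→24840, (B,nl)→29940 …(+1); best=3060 via (B,hash)

cost=3060; order=A,D,C,B; methods=nl_idx,nl_idx,hash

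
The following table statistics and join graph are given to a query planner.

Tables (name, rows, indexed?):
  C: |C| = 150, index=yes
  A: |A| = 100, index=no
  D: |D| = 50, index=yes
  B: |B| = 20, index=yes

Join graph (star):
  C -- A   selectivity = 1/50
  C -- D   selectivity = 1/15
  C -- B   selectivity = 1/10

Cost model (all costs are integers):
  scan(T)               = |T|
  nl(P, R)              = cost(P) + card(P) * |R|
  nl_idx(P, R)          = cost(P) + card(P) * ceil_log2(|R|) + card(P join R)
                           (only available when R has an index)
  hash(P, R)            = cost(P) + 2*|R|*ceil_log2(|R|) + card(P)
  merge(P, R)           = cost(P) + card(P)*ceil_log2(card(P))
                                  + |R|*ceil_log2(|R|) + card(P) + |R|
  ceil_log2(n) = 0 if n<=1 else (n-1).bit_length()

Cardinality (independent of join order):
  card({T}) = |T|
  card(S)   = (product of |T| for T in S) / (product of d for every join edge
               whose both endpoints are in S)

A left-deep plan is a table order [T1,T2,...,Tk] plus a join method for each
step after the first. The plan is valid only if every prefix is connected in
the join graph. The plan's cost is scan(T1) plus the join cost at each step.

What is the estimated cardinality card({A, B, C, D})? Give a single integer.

2000

Tables in S: A(100), B(20), C(150), D(50)
Edges inside S: C-A(d=50), C-D(d=15), C-B(d=10)
numerator = 100 * 20 * 150 * 50 = 15000000
denominator = 50 * 15 * 10 = 7500
card(S) = 15000000 / 7500 = 2000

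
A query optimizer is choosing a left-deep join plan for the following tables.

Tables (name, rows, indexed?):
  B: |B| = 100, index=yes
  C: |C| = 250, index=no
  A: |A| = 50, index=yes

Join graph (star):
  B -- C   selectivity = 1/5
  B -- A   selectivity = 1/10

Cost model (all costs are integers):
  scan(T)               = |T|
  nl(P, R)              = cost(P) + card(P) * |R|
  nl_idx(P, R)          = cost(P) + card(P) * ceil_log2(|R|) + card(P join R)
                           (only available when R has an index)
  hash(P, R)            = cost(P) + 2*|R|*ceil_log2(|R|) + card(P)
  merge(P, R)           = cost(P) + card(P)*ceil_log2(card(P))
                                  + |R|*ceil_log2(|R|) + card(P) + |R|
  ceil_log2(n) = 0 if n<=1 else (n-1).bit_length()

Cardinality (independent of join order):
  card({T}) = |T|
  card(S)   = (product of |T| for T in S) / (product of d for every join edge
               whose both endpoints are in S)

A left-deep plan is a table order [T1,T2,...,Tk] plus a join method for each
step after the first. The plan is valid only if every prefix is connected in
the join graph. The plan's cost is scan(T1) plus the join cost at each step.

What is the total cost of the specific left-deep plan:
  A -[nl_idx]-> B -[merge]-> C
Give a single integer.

8150

step 1: scan A: cost=50, card=50
step 2: join B via nl_idx
    card(P join B) = 50*100/(10) = 500
    cost = 50 + 50*7 + 500 = 900
step 3: join C via merge
    card(P join C) = 500*250/(5) = 25000
    cost = 900 + 500*9 + 250*8 + 500 + 250 = 8150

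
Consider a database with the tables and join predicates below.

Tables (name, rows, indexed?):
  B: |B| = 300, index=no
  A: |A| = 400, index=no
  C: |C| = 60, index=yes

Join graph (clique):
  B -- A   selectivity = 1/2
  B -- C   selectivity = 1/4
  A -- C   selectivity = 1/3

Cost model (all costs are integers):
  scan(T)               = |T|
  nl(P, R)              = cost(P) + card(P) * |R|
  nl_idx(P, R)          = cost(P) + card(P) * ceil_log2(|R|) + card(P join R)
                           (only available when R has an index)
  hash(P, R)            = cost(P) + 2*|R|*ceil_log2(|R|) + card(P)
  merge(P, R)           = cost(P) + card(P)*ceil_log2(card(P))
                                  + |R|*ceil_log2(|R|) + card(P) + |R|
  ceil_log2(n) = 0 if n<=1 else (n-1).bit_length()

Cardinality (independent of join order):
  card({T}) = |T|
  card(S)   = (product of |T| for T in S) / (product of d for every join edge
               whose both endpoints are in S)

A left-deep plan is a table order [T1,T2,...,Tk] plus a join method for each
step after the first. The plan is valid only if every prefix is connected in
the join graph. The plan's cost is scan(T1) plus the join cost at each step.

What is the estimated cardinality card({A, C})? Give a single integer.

8000

Tables in S: A(400), C(60)
Edges inside S: A-C(d=3)
numerator = 400 * 60 = 24000
denominator = 3 = 3
card(S) = 24000 / 3 = 8000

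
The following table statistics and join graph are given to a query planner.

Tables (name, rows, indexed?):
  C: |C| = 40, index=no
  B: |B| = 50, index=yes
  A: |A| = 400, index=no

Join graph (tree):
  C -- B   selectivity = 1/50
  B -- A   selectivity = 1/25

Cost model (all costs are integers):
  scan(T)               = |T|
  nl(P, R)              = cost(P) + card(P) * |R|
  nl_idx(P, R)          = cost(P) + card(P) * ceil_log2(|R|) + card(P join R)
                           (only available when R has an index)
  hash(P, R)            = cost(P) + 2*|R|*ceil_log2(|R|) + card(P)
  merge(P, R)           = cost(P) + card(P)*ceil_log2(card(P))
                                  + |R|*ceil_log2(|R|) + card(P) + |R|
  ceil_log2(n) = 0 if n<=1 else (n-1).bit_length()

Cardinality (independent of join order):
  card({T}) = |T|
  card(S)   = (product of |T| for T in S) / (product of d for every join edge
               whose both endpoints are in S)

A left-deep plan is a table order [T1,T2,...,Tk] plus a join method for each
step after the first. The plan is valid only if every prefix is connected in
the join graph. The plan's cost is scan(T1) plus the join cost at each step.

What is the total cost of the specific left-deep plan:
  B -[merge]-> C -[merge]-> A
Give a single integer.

step 1: scan B: cost=50, card=50
step 2: join C via merge
    card(P join C) = 50*40/(50) = 40
    cost = 50 + 50*6 + 40*6 + 50 + 40 = 680
step 3: join A via merge
    card(P join A) = 40*400/(25) = 640
    cost = 680 + 40*6 + 400*9 + 40 + 400 = 4960

4960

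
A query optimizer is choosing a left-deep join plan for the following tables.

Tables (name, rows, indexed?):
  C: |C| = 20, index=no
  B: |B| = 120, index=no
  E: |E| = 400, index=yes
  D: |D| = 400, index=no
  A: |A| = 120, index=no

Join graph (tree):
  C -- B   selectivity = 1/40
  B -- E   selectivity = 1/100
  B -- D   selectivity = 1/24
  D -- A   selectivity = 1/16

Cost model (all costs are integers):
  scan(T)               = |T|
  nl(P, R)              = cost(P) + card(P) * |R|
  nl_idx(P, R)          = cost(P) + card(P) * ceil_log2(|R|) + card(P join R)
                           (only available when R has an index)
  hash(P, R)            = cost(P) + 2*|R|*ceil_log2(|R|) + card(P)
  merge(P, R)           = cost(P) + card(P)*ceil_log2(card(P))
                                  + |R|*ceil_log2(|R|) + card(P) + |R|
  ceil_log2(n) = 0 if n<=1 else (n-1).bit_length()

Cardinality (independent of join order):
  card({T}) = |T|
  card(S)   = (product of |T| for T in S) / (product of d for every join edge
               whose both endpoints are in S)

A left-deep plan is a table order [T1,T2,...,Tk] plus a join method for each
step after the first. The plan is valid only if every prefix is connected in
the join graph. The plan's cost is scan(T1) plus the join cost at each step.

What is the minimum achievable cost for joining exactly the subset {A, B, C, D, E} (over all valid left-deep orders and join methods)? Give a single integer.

Selinger DP over subsets of {A,B,C,D,E}:
  {C}: scan cost=20, card=20
  {B}: scan cost=120, card=120
  {E}: scan cost=400, card=400
  {D}: scan cost=400, card=400
  {A}: scan cost=120, card=120
  {BC}: card=60; try (C,hash)→440, (B,merge)→1100, (C,merge)→1200, (B,hash)→1720, (B,nl)→2420, (C,nl)→2520; best=440 via (C,hash)
  {BE}: card=480; try (E,nl_idx)→1680, (B,hash)→2480, (E,merge)→5080, (B,merge)→5360, (E,hash)→7440, (E,nl)→48120 …(+1); best=1680 via (E,nl_idx)
  {BD}: card=2000; try (B,hash)→2480, (D,merge)→5080, (B,merge)→5360, (D,hash)→7440, (D,nl)→48120, (B,nl)→48400; best=2480 via (B,hash)
  {AD}: card=3000; try (A,hash)→2480, (D,merge)→5080, (A,merge)→5360, (D,hash)→7440, (D,nl)→48120, (A,nl)→48400; best=2480 via (A,hash)
  {BCE}: card=240; try (E,nl_idx)→1220, (C,hash)→2360, (E,merge)→4860, (C,merge)→6600, (E,hash)→7700, (C,nl)→11280 …(+1); best=1220 via (E,nl_idx)
  {BCD}: card=1000; try (C,hash)→4680, (D,merge)→4860, (D,hash)→7700, (D,nl)→24440, (C,merge)→26600, (C,nl)→42480; best=4680 via (C,hash)
  {BDE}: card=8000; try (D,hash)→9360, (D,merge)→10480, (E,hash)→11680, (E,nl_idx)→28480, (E,merge)→30480, (D,nl)→193680 …(+1); best=9360 via (D,hash)
  {ABD}: card=15000; try (A,hash)→6160, (B,hash)→7160, (A,merge)→27440, (B,merge)→42440, (A,nl)→242480, (B,nl)→362480; best=6160 via (A,hash)
  {BCDE}: card=4000; try (D,merge)→7380, (D,hash)→8660, (E,hash)→12880, (C,hash)→17560, (E,nl_idx)→17680, (E,merge)→19680 …(+4); best=7380 via (D,merge)
  {ABCD}: card=7500; try (A,hash)→7360, (A,merge)→16640, (C,hash)→21360, (A,nl)→124680, (C,merge)→231280, (C,nl)→306160; best=7360 via (A,hash)
  {ABDE}: card=60000; try (A,hash)→19040, (E,hash)→28360, (A,merge)→122320, (E,nl_idx)→201160, (E,merge)→235160, (A,nl)→969360 …(+1); best=19040 via (A,hash)
  {ABCDE}: card=30000; try (A,hash)→13060, (E,hash)→22060, (A,merge)→60340, (C,hash)→79240, (E,nl_idx)→104860, (E,merge)→116360 …(+4); best=13060 via (A,hash)

13060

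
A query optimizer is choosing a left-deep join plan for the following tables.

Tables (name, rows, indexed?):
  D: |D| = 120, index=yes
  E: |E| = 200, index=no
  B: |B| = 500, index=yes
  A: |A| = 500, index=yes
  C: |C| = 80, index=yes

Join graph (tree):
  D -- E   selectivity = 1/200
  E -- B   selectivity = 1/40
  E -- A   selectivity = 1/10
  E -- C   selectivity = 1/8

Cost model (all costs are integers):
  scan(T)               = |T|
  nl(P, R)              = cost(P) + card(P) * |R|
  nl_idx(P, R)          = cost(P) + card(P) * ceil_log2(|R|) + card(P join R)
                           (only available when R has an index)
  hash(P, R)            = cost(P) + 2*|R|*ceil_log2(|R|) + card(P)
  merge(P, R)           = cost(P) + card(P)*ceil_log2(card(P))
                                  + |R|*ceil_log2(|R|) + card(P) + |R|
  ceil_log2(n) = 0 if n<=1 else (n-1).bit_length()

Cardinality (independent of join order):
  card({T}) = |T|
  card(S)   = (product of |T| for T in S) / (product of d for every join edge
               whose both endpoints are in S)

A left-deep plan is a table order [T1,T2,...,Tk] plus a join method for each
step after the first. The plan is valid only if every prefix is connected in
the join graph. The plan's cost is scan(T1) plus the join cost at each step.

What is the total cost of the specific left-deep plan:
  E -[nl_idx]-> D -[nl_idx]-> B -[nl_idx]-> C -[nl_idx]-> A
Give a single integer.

step 1: scan E: cost=200, card=200
step 2: join D via nl_idx
    card(P join D) = 200*120/(200) = 120
    cost = 200 + 200*7 + 120 = 1720
step 3: join B via nl_idx
    card(P join B) = 120*500/(40) = 1500
    cost = 1720 + 120*9 + 1500 = 4300
step 4: join C via nl_idx
    card(P join C) = 1500*80/(8) = 15000
    cost = 4300 + 1500*7 + 15000 = 29800
step 5: join A via nl_idx
    card(P join A) = 15000*500/(10) = 750000
    cost = 29800 + 15000*9 + 750000 = 914800

914800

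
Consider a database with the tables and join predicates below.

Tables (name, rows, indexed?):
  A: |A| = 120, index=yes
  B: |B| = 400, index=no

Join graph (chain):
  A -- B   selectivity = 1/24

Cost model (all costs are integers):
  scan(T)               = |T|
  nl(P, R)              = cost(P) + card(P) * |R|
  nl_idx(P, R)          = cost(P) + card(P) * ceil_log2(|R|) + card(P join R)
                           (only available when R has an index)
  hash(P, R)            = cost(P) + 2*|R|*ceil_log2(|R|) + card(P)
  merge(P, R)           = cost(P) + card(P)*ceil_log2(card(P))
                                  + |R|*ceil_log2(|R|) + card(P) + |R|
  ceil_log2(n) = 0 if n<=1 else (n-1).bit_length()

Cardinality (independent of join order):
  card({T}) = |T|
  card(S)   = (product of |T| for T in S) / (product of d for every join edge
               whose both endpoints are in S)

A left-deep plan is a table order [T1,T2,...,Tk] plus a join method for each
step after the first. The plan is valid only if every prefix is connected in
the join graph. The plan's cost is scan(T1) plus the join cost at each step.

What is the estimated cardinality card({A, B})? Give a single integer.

2000

Tables in S: A(120), B(400)
Edges inside S: A-B(d=24)
numerator = 120 * 400 = 48000
denominator = 24 = 24
card(S) = 48000 / 24 = 2000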